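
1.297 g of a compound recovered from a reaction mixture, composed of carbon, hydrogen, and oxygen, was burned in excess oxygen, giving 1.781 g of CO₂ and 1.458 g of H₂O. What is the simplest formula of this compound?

CH4O

mol C = 1.781 g CO₂ ÷ 44.009 g/mol = 0.040469 mol
mol H = 2 × 1.458 g H₂O ÷ 18.015 g/mol = 0.16187 mol
mass O = 1.297 − (0.48607 + 0.16316) = 0.64777 g → mol O = 0.64777 ÷ 15.999 = 0.040488 mol
Divide by the smallest (0.040469 mol): C 1.000, H 4.000, O 1.000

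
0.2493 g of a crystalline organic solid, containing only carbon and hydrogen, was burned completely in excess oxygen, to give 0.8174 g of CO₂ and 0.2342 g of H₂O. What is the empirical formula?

C5H7

mol C = 0.8174 g CO₂ ÷ 44.009 g/mol = 0.018573 mol
mol H = 2 × 0.2342 g H₂O ÷ 18.015 g/mol = 0.026001 mol
Divide by the smallest (0.018573 mol): C 1.000, H 1.400
Multiplying each by 5 gives whole numbers: C 5.00, H 7.00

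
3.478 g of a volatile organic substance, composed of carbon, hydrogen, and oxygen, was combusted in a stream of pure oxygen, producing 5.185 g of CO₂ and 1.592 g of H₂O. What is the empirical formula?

C2H3O2

mol C = 5.185 g CO₂ ÷ 44.009 g/mol = 0.11782 mol
mol H = 2 × 1.592 g H₂O ÷ 18.015 g/mol = 0.17674 mol
mass O = 3.478 − (1.4151 + 0.17816) = 1.8847 g → mol O = 1.8847 ÷ 15.999 = 0.11780 mol
Divide by the smallest (0.11780 mol): C 1.000, H 1.500, O 1.000
Multiplying each by 2 gives whole numbers: C 2.00, H 3.00, O 2.00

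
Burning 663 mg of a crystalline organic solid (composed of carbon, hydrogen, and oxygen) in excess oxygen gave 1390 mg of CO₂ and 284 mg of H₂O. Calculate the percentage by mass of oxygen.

mol C = 1.39 g CO₂ ÷ 44.009 g/mol = 0.03158 mol
mol H = 2 × 0.284 g H₂O ÷ 18.015 g/mol = 0.03153 mol
mass O = 0.663 − (0.3794 + 0.03178) = 0.2519 g → mol O = 0.2519 ÷ 15.999 = 0.01574 mol
mass % O = 0.2519 g ÷ 0.663 g × 100%

38.0%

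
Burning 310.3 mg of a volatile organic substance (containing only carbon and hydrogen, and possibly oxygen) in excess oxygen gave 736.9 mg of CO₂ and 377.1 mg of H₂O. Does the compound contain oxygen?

yes

mol C = 0.7369 g CO₂ ÷ 44.009 g/mol = 0.016744 mol
mol H = 2 × 0.3771 g H₂O ÷ 18.015 g/mol = 0.041865 mol
C and H account for only 0.24332 g of the 0.3103 g sample; the remaining 0.066984 g must be oxygen.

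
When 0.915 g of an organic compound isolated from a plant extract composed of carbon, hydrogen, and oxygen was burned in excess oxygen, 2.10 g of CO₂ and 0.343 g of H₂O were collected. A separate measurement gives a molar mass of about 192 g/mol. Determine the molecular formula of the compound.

mol C = 2.10 g CO₂ ÷ 44.009 g/mol = 0.04772 mol
mol H = 2 × 0.343 g H₂O ÷ 18.015 g/mol = 0.03808 mol
mass O = 0.915 − (0.5731 + 0.03838) = 0.3035 g → mol O = 0.3035 ÷ 15.999 = 0.01897 mol
Divide by the smallest (0.01897 mol): C 2.516, H 2.007, O 1.000
Multiplying each by 2 gives whole numbers: C 5.03, H 4.01, O 2.00
Empirical formula: C5H4O2
Empirical-formula mass = 96.08 g/mol; 192 ÷ 96.08 ≈ 2, so the molecular formula is C10H8O4.

C10H8O4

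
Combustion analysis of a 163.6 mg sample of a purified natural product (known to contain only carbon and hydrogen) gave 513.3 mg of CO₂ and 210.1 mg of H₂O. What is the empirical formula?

CH2

mol C = 0.5133 g CO₂ ÷ 44.009 g/mol = 0.011664 mol
mol H = 2 × 0.2101 g H₂O ÷ 18.015 g/mol = 0.023325 mol
Divide by the smallest (0.011664 mol): C 1.000, H 2.000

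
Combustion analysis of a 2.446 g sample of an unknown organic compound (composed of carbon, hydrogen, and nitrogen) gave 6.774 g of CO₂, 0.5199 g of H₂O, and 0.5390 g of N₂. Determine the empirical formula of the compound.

C8H3N2

mol C = 6.774 g CO₂ ÷ 44.009 g/mol = 0.15392 mol
mol H = 2 × 0.5199 g H₂O ÷ 18.015 g/mol = 0.057719 mol
mol N = 2 × 0.5390 g N₂ ÷ 28.014 g/mol = 0.038481 mol
Divide by the smallest (0.038481 mol): C 4.000, H 1.500, N 1.000
Multiplying each by 2 gives whole numbers: C 8.00, H 3.00, N 2.00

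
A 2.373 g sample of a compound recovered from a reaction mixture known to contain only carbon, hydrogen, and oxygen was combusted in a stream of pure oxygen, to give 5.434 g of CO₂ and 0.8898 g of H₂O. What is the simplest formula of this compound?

mol C = 5.434 g CO₂ ÷ 44.009 g/mol = 0.12347 mol
mol H = 2 × 0.8898 g H₂O ÷ 18.015 g/mol = 0.098784 mol
mass O = 2.373 − (1.4831 + 0.099575) = 0.79037 g → mol O = 0.79037 ÷ 15.999 = 0.049401 mol
Divide by the smallest (0.049401 mol): C 2.499, H 2.000, O 1.000
Multiplying each by 2 gives whole numbers: C 5.00, H 4.00, O 2.00

C5H4O2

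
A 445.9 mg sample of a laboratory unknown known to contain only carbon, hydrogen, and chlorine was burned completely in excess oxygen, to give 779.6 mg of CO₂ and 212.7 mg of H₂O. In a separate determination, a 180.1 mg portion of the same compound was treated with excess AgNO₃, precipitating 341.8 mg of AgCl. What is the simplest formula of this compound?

C3H4Cl

mol C = 0.7796 g CO₂ ÷ 44.009 g/mol = 0.017715 mol
mol H = 2 × 0.2127 g H₂O ÷ 18.015 g/mol = 0.023614 mol
From the AgCl data: mol Cl per gram of compound = (0.3418 ÷ 143.318) ÷ 0.1801 = 0.013242 mol/g, so in the 0.4459 g combustion sample mol Cl = 0.0059047 mol
Divide by the smallest (0.0059047 mol): C 3.000, H 3.999, Cl 1.000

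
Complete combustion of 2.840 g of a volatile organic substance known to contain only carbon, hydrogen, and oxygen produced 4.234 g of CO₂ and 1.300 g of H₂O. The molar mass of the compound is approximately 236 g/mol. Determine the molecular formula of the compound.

C8H12O8

mol C = 4.234 g CO₂ ÷ 44.009 g/mol = 0.096208 mol
mol H = 2 × 1.300 g H₂O ÷ 18.015 g/mol = 0.14432 mol
mass O = 2.840 − (1.1555 + 0.14548) = 1.5390 g → mol O = 1.5390 ÷ 15.999 = 0.096192 mol
Divide by the smallest (0.096192 mol): C 1.000, H 1.500, O 1.000
Multiplying each by 2 gives whole numbers: C 2.00, H 3.00, O 2.00
Empirical formula: C2H3O2
Empirical-formula mass = 59.04 g/mol; 236 ÷ 59.04 ≈ 4, so the molecular formula is C8H12O8.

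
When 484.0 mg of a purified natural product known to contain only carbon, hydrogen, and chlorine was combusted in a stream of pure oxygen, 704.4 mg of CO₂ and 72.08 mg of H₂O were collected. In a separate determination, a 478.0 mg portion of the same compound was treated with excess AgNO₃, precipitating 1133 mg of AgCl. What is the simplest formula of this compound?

C2HCl

mol C = 0.7044 g CO₂ ÷ 44.009 g/mol = 0.016006 mol
mol H = 2 × 0.07208 g H₂O ÷ 18.015 g/mol = 0.0080022 mol
From the AgCl data: mol Cl per gram of compound = (1.133 ÷ 143.318) ÷ 0.4780 = 0.016539 mol/g, so in the 0.4840 g combustion sample mol Cl = 0.0080047 mol
Divide by the smallest (0.0080022 mol): C 2.000, H 1.000, Cl 1.000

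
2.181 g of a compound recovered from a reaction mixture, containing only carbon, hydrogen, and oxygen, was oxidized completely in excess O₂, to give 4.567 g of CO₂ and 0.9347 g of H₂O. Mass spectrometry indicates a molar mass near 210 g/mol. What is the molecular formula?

mol C = 4.567 g CO₂ ÷ 44.009 g/mol = 0.10377 mol
mol H = 2 × 0.9347 g H₂O ÷ 18.015 g/mol = 0.10377 mol
mass O = 2.181 − (1.2464 + 0.10460) = 0.82997 g → mol O = 0.82997 ÷ 15.999 = 0.051876 mol
Divide by the smallest (0.051876 mol): C 2.000, H 2.000, O 1.000
Empirical formula: C2H2O
Empirical-formula mass = 42.04 g/mol; 210 ÷ 42.04 ≈ 5, so the molecular formula is C10H10O5.

C10H10O5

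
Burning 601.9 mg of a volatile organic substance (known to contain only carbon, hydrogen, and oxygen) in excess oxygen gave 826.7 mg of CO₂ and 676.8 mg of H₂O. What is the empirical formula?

CH4O

mol C = 0.8267 g CO₂ ÷ 44.009 g/mol = 0.018785 mol
mol H = 2 × 0.6768 g H₂O ÷ 18.015 g/mol = 0.075137 mol
mass O = 0.6019 − (0.22562 + 0.075738) = 0.30054 g → mol O = 0.30054 ÷ 15.999 = 0.018785 mol
Divide by the smallest (0.018785 mol): C 1.000, H 4.000, O 1.000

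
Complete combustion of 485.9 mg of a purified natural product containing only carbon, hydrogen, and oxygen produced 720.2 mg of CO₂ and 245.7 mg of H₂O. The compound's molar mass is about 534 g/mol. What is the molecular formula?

C18H30O18

mol C = 0.7202 g CO₂ ÷ 44.009 g/mol = 0.016365 mol
mol H = 2 × 0.2457 g H₂O ÷ 18.015 g/mol = 0.027277 mol
mass O = 0.4859 − (0.19656 + 0.027495) = 0.26185 g → mol O = 0.26185 ÷ 15.999 = 0.016366 mol
Divide by the smallest (0.016365 mol): C 1.000, H 1.667, O 1.000
Multiplying each by 3 gives whole numbers: C 3.00, H 5.00, O 3.00
Empirical formula: C3H5O3
Empirical-formula mass = 89.07 g/mol; 534 ÷ 89.07 ≈ 6, so the molecular formula is C18H30O18.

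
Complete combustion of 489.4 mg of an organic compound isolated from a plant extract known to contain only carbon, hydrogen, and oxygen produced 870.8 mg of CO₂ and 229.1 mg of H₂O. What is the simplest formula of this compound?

C7H9O5

mol C = 0.8708 g CO₂ ÷ 44.009 g/mol = 0.019787 mol
mol H = 2 × 0.2291 g H₂O ÷ 18.015 g/mol = 0.025434 mol
mass O = 0.4894 − (0.23766 + 0.025638) = 0.22610 g → mol O = 0.22610 ÷ 15.999 = 0.014132 mol
Divide by the smallest (0.014132 mol): C 1.400, H 1.800, O 1.000
Multiplying each by 5 gives whole numbers: C 7.00, H 9.00, O 5.00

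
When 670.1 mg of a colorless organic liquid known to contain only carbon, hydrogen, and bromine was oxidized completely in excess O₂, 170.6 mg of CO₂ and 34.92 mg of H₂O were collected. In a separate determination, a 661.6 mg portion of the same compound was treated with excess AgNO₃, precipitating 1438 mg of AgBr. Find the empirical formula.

CHBr2

mol C = 0.1706 g CO₂ ÷ 44.009 g/mol = 0.0038765 mol
mol H = 2 × 0.03492 g H₂O ÷ 18.015 g/mol = 0.0038768 mol
From the AgBr data: mol Br per gram of compound = (1.438 ÷ 187.772) ÷ 0.6616 = 0.011575 mol/g, so in the 0.6701 g combustion sample mol Br = 0.0077566 mol
Divide by the smallest (0.0038765 mol): C 1.000, H 1.000, Br 2.001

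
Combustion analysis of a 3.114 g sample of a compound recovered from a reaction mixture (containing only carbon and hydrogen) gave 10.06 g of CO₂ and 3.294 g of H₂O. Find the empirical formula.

C5H8

mol C = 10.06 g CO₂ ÷ 44.009 g/mol = 0.22859 mol
mol H = 2 × 3.294 g H₂O ÷ 18.015 g/mol = 0.36570 mol
Divide by the smallest (0.22859 mol): C 1.000, H 1.600
Multiplying each by 5 gives whole numbers: C 5.00, H 8.00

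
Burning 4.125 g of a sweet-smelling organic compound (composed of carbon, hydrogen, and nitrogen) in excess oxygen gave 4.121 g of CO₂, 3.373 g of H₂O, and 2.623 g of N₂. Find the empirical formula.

mol C = 4.121 g CO₂ ÷ 44.009 g/mol = 0.093640 mol
mol H = 2 × 3.373 g H₂O ÷ 18.015 g/mol = 0.37447 mol
mol N = 2 × 2.623 g N₂ ÷ 28.014 g/mol = 0.18726 mol
Divide by the smallest (0.093640 mol): C 1.000, H 3.999, N 2.000

CH4N2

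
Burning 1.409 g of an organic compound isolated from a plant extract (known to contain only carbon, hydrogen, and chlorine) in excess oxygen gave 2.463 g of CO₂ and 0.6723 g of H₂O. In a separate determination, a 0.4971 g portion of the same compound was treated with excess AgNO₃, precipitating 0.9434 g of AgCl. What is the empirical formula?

mol C = 2.463 g CO₂ ÷ 44.009 g/mol = 0.055966 mol
mol H = 2 × 0.6723 g H₂O ÷ 18.015 g/mol = 0.074638 mol
From the AgCl data: mol Cl per gram of compound = (0.9434 ÷ 143.318) ÷ 0.4971 = 0.013242 mol/g, so in the 1.409 g combustion sample mol Cl = 0.018658 mol
Divide by the smallest (0.018658 mol): C 3.000, H 4.000, Cl 1.000

C3H4Cl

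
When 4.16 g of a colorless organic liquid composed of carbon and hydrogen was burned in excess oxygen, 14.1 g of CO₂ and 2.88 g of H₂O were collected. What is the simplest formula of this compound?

CH

mol C = 14.1 g CO₂ ÷ 44.009 g/mol = 0.3204 mol
mol H = 2 × 2.88 g H₂O ÷ 18.015 g/mol = 0.3197 mol
Divide by the smallest (0.3197 mol): C 1.002, H 1.000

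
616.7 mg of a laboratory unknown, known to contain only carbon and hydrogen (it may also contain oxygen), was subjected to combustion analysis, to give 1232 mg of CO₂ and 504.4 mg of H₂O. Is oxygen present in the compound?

yes

mol C = 1.232 g CO₂ ÷ 44.009 g/mol = 0.027994 mol
mol H = 2 × 0.5044 g H₂O ÷ 18.015 g/mol = 0.055998 mol
C and H account for only 0.39268 g of the 0.6167 g sample; the remaining 0.22402 g must be oxygen.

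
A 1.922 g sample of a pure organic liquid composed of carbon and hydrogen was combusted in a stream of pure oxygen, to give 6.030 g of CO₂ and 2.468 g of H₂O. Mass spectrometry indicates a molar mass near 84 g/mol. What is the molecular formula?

mol C = 6.030 g CO₂ ÷ 44.009 g/mol = 0.13702 mol
mol H = 2 × 2.468 g H₂O ÷ 18.015 g/mol = 0.27399 mol
Divide by the smallest (0.13702 mol): C 1.000, H 2.000
Empirical formula: CH2
Empirical-formula mass = 14.03 g/mol; 84 ÷ 14.03 ≈ 6, so the molecular formula is C6H12.

C6H12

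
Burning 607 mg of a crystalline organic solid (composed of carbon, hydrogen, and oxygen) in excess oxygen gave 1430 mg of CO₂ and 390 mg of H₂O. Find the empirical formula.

C3H4O

mol C = 1.43 g CO₂ ÷ 44.009 g/mol = 0.03249 mol
mol H = 2 × 0.390 g H₂O ÷ 18.015 g/mol = 0.04330 mol
mass O = 0.607 − (0.3903 + 0.04364) = 0.1731 g → mol O = 0.1731 ÷ 15.999 = 0.01082 mol
Divide by the smallest (0.01082 mol): C 3.004, H 4.002, O 1.000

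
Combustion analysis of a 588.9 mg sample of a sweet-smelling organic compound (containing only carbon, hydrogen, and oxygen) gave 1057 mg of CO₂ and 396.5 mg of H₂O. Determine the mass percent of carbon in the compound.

48.99%

mol C = 1.057 g CO₂ ÷ 44.009 g/mol = 0.024018 mol
mol H = 2 × 0.3965 g H₂O ÷ 18.015 g/mol = 0.044019 mol
mass O = 0.5889 − (0.28848 + 0.044371) = 0.25605 g → mol O = 0.25605 ÷ 15.999 = 0.016004 mol
mass % C = 0.28848 g ÷ 0.5889 g × 100%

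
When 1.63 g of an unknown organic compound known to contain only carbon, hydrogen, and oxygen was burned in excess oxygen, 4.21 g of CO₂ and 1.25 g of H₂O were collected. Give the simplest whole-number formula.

mol C = 4.21 g CO₂ ÷ 44.009 g/mol = 0.09566 mol
mol H = 2 × 1.25 g H₂O ÷ 18.015 g/mol = 0.1388 mol
mass O = 1.63 − (1.149 + 0.1399) = 0.3411 g → mol O = 0.3411 ÷ 15.999 = 0.02132 mol
Divide by the smallest (0.02132 mol): C 4.487, H 6.509, O 1.000
Multiplying each by 2 gives whole numbers: C 8.97, H 13.02, O 2.00

C9H13O2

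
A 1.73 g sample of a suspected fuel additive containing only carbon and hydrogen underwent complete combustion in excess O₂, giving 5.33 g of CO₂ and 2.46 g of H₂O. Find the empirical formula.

mol C = 5.33 g CO₂ ÷ 44.009 g/mol = 0.1211 mol
mol H = 2 × 2.46 g H₂O ÷ 18.015 g/mol = 0.2731 mol
Divide by the smallest (0.1211 mol): C 1.000, H 2.255
Multiplying each by 4 gives whole numbers: C 4.00, H 9.02

C4H9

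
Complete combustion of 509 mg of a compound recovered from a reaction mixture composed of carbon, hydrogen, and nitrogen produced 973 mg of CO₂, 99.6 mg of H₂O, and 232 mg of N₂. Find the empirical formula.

mol C = 0.973 g CO₂ ÷ 44.009 g/mol = 0.02211 mol
mol H = 2 × 0.0996 g H₂O ÷ 18.015 g/mol = 0.01106 mol
mol N = 2 × 0.232 g N₂ ÷ 28.014 g/mol = 0.01656 mol
Divide by the smallest (0.01106 mol): C 1.999, H 1.000, N 1.498
Multiplying each by 2 gives whole numbers: C 4.00, H 2.00, N 3.00

C4H2N3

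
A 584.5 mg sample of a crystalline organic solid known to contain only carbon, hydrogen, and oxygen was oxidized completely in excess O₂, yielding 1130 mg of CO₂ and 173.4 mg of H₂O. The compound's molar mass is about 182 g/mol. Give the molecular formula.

C8H6O5

mol C = 1.130 g CO₂ ÷ 44.009 g/mol = 0.025677 mol
mol H = 2 × 0.1734 g H₂O ÷ 18.015 g/mol = 0.019251 mol
mass O = 0.5845 − (0.30840 + 0.019405) = 0.25669 g → mol O = 0.25669 ÷ 15.999 = 0.016044 mol
Divide by the smallest (0.016044 mol): C 1.600, H 1.200, O 1.000
Multiplying each by 5 gives whole numbers: C 8.00, H 6.00, O 5.00
Empirical formula: C8H6O5
Empirical-formula mass = 182.13 g/mol; 182 ÷ 182.13 ≈ 1, so the molecular formula is C8H6O5.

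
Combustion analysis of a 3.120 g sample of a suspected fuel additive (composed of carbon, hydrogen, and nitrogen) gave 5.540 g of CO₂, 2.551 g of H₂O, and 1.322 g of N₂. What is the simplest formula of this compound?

mol C = 5.540 g CO₂ ÷ 44.009 g/mol = 0.12588 mol
mol H = 2 × 2.551 g H₂O ÷ 18.015 g/mol = 0.28321 mol
mol N = 2 × 1.322 g N₂ ÷ 28.014 g/mol = 0.094381 mol
Divide by the smallest (0.094381 mol): C 1.334, H 3.001, N 1.000
Multiplying each by 3 gives whole numbers: C 4.00, H 9.00, N 3.00

C4H9N3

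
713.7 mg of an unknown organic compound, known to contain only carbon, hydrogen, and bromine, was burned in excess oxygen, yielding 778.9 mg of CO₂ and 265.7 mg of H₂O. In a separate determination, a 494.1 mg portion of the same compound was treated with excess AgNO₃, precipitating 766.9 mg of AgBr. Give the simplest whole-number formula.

C3H5Br

mol C = 0.7789 g CO₂ ÷ 44.009 g/mol = 0.017699 mol
mol H = 2 × 0.2657 g H₂O ÷ 18.015 g/mol = 0.029498 mol
From the AgBr data: mol Br per gram of compound = (0.7669 ÷ 187.772) ÷ 0.4941 = 0.0082660 mol/g, so in the 0.7137 g combustion sample mol Br = 0.0058994 mol
Divide by the smallest (0.0058994 mol): C 3.000, H 5.000, Br 1.000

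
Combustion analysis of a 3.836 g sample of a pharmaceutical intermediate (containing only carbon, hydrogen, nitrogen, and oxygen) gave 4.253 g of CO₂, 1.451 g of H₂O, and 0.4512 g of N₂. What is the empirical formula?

C3H5NO4

mol C = 4.253 g CO₂ ÷ 44.009 g/mol = 0.096639 mol
mol H = 2 × 1.451 g H₂O ÷ 18.015 g/mol = 0.16109 mol
mol N = 2 × 0.4512 g N₂ ÷ 28.014 g/mol = 0.032212 mol
mass O = 3.836 − (1.1607 + 0.16238 + 0.45120) = 2.0617 g → mol O = 2.0617 ÷ 15.999 = 0.12886 mol
Divide by the smallest (0.032212 mol): C 3.000, H 5.001, N 1.000, O 4.000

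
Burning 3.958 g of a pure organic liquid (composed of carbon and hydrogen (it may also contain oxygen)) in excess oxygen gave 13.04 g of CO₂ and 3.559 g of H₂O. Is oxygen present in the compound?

mol C = 13.04 g CO₂ ÷ 44.009 g/mol = 0.29630 mol
mol H = 2 × 3.559 g H₂O ÷ 18.015 g/mol = 0.39512 mol
C and H together account for 3.9572 g — essentially the entire 3.958 g sample — so the compound contains no oxygen.

no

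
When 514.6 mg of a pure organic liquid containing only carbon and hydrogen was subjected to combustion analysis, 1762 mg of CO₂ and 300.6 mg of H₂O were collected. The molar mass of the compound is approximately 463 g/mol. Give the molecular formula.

C36H30

mol C = 1.762 g CO₂ ÷ 44.009 g/mol = 0.040037 mol
mol H = 2 × 0.3006 g H₂O ÷ 18.015 g/mol = 0.033372 mol
Divide by the smallest (0.033372 mol): C 1.200, H 1.000
Multiplying each by 5 gives whole numbers: C 6.00, H 5.00
Empirical formula: C6H5
Empirical-formula mass = 77.11 g/mol; 463 ÷ 77.11 ≈ 6, so the molecular formula is C36H30.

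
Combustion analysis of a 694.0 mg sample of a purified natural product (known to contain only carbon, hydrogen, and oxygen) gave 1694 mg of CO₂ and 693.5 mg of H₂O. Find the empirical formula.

mol C = 1.694 g CO₂ ÷ 44.009 g/mol = 0.038492 mol
mol H = 2 × 0.6935 g H₂O ÷ 18.015 g/mol = 0.076991 mol
mass O = 0.6940 − (0.46233 + 0.077607) = 0.15406 g → mol O = 0.15406 ÷ 15.999 = 0.0096296 mol
Divide by the smallest (0.0096296 mol): C 3.997, H 7.995, O 1.000

C4H8O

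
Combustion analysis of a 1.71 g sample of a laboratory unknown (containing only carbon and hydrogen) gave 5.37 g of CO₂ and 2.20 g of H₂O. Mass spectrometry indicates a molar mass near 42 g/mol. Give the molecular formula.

mol C = 5.37 g CO₂ ÷ 44.009 g/mol = 0.1220 mol
mol H = 2 × 2.20 g H₂O ÷ 18.015 g/mol = 0.2442 mol
Divide by the smallest (0.1220 mol): C 1.000, H 2.002
Empirical formula: CH2
Empirical-formula mass = 14.03 g/mol; 42 ÷ 14.03 ≈ 3, so the molecular formula is C3H6.

C3H6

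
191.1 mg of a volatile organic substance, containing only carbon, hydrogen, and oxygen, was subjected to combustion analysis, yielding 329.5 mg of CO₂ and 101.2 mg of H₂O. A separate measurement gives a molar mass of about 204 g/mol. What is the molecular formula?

mol C = 0.3295 g CO₂ ÷ 44.009 g/mol = 0.0074871 mol
mol H = 2 × 0.1012 g H₂O ÷ 18.015 g/mol = 0.011235 mol
mass O = 0.1911 − (0.089928 + 0.011325) = 0.089847 g → mol O = 0.089847 ÷ 15.999 = 0.0056158 mol
Divide by the smallest (0.0056158 mol): C 1.333, H 2.001, O 1.000
Multiplying each by 3 gives whole numbers: C 4.00, H 6.00, O 3.00
Empirical formula: C4H6O3
Empirical-formula mass = 102.09 g/mol; 204 ÷ 102.09 ≈ 2, so the molecular formula is C8H12O6.

C8H12O6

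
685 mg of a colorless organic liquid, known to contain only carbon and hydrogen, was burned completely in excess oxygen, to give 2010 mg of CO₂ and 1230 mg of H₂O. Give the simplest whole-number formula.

mol C = 2.01 g CO₂ ÷ 44.009 g/mol = 0.04567 mol
mol H = 2 × 1.23 g H₂O ÷ 18.015 g/mol = 0.1366 mol
Divide by the smallest (0.04567 mol): C 1.000, H 2.990

CH3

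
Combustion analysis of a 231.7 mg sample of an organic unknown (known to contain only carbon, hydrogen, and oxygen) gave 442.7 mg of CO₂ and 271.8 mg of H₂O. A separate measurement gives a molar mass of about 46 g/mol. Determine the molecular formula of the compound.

C2H6O

mol C = 0.4427 g CO₂ ÷ 44.009 g/mol = 0.010059 mol
mol H = 2 × 0.2718 g H₂O ÷ 18.015 g/mol = 0.030175 mol
mass O = 0.2317 − (0.12082 + 0.030416) = 0.080461 g → mol O = 0.080461 ÷ 15.999 = 0.0050292 mol
Divide by the smallest (0.0050292 mol): C 2.000, H 6.000, O 1.000
Empirical formula: C2H6O
Empirical-formula mass = 46.07 g/mol; 46 ÷ 46.07 ≈ 1, so the molecular formula is C2H6O.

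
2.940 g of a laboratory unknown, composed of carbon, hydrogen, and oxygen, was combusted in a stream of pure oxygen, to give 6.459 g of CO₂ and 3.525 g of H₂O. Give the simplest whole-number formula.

C3H8O

mol C = 6.459 g CO₂ ÷ 44.009 g/mol = 0.14677 mol
mol H = 2 × 3.525 g H₂O ÷ 18.015 g/mol = 0.39134 mol
mass O = 2.940 − (1.7628 + 0.39447) = 0.78273 g → mol O = 0.78273 ÷ 15.999 = 0.048924 mol
Divide by the smallest (0.048924 mol): C 3.000, H 7.999, O 1.000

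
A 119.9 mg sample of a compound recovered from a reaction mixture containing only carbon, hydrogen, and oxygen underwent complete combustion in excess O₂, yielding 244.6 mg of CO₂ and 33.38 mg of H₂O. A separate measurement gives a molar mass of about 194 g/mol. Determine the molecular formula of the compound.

C9H6O5

mol C = 0.2446 g CO₂ ÷ 44.009 g/mol = 0.0055580 mol
mol H = 2 × 0.03338 g H₂O ÷ 18.015 g/mol = 0.0037058 mol
mass O = 0.1199 − (0.066757 + 0.0037354) = 0.049408 g → mol O = 0.049408 ÷ 15.999 = 0.0030882 mol
Divide by the smallest (0.0030882 mol): C 1.800, H 1.200, O 1.000
Multiplying each by 5 gives whole numbers: C 9.00, H 6.00, O 5.00
Empirical formula: C9H6O5
Empirical-formula mass = 194.14 g/mol; 194 ÷ 194.14 ≈ 1, so the molecular formula is C9H6O5.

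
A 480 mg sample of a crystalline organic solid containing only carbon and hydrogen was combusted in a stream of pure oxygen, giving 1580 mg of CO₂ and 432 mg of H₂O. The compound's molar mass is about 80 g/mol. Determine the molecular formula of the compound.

mol C = 1.58 g CO₂ ÷ 44.009 g/mol = 0.03590 mol
mol H = 2 × 0.432 g H₂O ÷ 18.015 g/mol = 0.04796 mol
Divide by the smallest (0.03590 mol): C 1.000, H 1.336
Multiplying each by 3 gives whole numbers: C 3.00, H 4.01
Empirical formula: C3H4
Empirical-formula mass = 40.06 g/mol; 80 ÷ 40.06 ≈ 2, so the molecular formula is C6H8.

C6H8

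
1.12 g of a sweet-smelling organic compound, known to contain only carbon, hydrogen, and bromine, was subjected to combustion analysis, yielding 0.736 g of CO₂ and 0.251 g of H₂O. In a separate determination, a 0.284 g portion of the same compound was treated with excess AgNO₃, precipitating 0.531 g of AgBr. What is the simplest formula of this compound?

mol C = 0.736 g CO₂ ÷ 44.009 g/mol = 0.01672 mol
mol H = 2 × 0.251 g H₂O ÷ 18.015 g/mol = 0.02787 mol
From the AgBr data: mol Br per gram of compound = (0.531 ÷ 187.772) ÷ 0.284 = 0.009957 mol/g, so in the 1.12 g combustion sample mol Br = 0.01115 mol
Divide by the smallest (0.01115 mol): C 1.500, H 2.499, Br 1.000
Multiplying each by 2 gives whole numbers: C 3.00, H 5.00, Br 2.00

C3H5Br2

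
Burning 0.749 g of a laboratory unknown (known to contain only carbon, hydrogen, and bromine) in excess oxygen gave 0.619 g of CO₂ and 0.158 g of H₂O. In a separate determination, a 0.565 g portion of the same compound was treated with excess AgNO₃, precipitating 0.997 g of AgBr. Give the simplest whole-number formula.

mol C = 0.619 g CO₂ ÷ 44.009 g/mol = 0.01407 mol
mol H = 2 × 0.158 g H₂O ÷ 18.015 g/mol = 0.01754 mol
From the AgBr data: mol Br per gram of compound = (0.997 ÷ 187.772) ÷ 0.565 = 0.009398 mol/g, so in the 0.749 g combustion sample mol Br = 0.007039 mol
Divide by the smallest (0.007039 mol): C 1.998, H 2.492, Br 1.000
Multiplying each by 2 gives whole numbers: C 4.00, H 4.98, Br 2.00

C4H5Br2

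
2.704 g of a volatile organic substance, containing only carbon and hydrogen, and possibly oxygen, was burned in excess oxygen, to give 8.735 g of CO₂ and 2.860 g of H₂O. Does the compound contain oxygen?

mol C = 8.735 g CO₂ ÷ 44.009 g/mol = 0.19848 mol
mol H = 2 × 2.860 g H₂O ÷ 18.015 g/mol = 0.31751 mol
C and H together account for 2.7040 g — essentially the entire 2.704 g sample — so the compound contains no oxygen.

no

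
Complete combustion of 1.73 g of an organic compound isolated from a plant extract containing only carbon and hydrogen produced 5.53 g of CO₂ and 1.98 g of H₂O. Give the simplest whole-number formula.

mol C = 5.53 g CO₂ ÷ 44.009 g/mol = 0.1257 mol
mol H = 2 × 1.98 g H₂O ÷ 18.015 g/mol = 0.2198 mol
Divide by the smallest (0.1257 mol): C 1.000, H 1.749
Multiplying each by 4 gives whole numbers: C 4.00, H 7.00

C4H7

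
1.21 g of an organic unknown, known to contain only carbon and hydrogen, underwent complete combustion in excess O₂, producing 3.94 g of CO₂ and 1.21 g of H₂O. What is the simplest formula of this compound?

mol C = 3.94 g CO₂ ÷ 44.009 g/mol = 0.08953 mol
mol H = 2 × 1.21 g H₂O ÷ 18.015 g/mol = 0.1343 mol
Divide by the smallest (0.08953 mol): C 1.000, H 1.500
Multiplying each by 2 gives whole numbers: C 2.00, H 3.00

C2H3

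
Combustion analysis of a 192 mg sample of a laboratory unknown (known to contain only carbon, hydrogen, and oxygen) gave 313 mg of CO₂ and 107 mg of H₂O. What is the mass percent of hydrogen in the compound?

6.2%

mol C = 0.313 g CO₂ ÷ 44.009 g/mol = 0.007112 mol
mol H = 2 × 0.107 g H₂O ÷ 18.015 g/mol = 0.01188 mol
mass O = 0.192 − (0.08542 + 0.01197) = 0.09460 g → mol O = 0.09460 ÷ 15.999 = 0.005913 mol
mass % H = 0.01197 g ÷ 0.192 g × 100%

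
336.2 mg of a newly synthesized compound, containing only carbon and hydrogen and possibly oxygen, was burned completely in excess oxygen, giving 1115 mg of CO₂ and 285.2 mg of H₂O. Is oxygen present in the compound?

no

mol C = 1.115 g CO₂ ÷ 44.009 g/mol = 0.025336 mol
mol H = 2 × 0.2852 g H₂O ÷ 18.015 g/mol = 0.031663 mol
C and H together account for 0.33622 g — essentially the entire 0.3362 g sample — so the compound contains no oxygen.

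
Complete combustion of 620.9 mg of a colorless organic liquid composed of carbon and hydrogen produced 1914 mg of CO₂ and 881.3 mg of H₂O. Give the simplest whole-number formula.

C4H9

mol C = 1.914 g CO₂ ÷ 44.009 g/mol = 0.043491 mol
mol H = 2 × 0.8813 g H₂O ÷ 18.015 g/mol = 0.097841 mol
Divide by the smallest (0.043491 mol): C 1.000, H 2.250
Multiplying each by 4 gives whole numbers: C 4.00, H 9.00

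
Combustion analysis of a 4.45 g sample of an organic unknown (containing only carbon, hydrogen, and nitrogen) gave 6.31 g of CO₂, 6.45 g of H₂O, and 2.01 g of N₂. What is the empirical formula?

mol C = 6.31 g CO₂ ÷ 44.009 g/mol = 0.1434 mol
mol H = 2 × 6.45 g H₂O ÷ 18.015 g/mol = 0.7161 mol
mol N = 2 × 2.01 g N₂ ÷ 28.014 g/mol = 0.1435 mol
Divide by the smallest (0.1434 mol): C 1.000, H 4.994, N 1.001

CH5N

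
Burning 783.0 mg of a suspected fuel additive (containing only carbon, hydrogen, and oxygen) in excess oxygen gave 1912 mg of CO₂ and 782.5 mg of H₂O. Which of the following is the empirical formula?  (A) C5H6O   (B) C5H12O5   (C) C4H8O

mol C = 1.912 g CO₂ ÷ 44.009 g/mol = 0.043446 mol
mol H = 2 × 0.7825 g H₂O ÷ 18.015 g/mol = 0.086872 mol
mass O = 0.7830 − (0.52183 + 0.087567) = 0.17361 g → mol O = 0.17361 ÷ 15.999 = 0.010851 mol
Divide by the smallest (0.010851 mol): C 4.004, H 8.006, O 1.000

(C) C4H8O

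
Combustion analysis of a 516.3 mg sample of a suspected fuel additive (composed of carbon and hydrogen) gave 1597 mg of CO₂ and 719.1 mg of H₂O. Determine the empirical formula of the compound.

C5H11

mol C = 1.597 g CO₂ ÷ 44.009 g/mol = 0.036288 mol
mol H = 2 × 0.7191 g H₂O ÷ 18.015 g/mol = 0.079833 mol
Divide by the smallest (0.036288 mol): C 1.000, H 2.200
Multiplying each by 5 gives whole numbers: C 5.00, H 11.00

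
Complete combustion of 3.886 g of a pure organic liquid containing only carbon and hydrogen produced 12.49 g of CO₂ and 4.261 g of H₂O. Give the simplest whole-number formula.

mol C = 12.49 g CO₂ ÷ 44.009 g/mol = 0.28381 mol
mol H = 2 × 4.261 g H₂O ÷ 18.015 g/mol = 0.47305 mol
Divide by the smallest (0.28381 mol): C 1.000, H 1.667
Multiplying each by 3 gives whole numbers: C 3.00, H 5.00

C3H5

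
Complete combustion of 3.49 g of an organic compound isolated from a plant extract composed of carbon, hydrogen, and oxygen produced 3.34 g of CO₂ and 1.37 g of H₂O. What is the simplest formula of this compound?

CH2O2

mol C = 3.34 g CO₂ ÷ 44.009 g/mol = 0.07589 mol
mol H = 2 × 1.37 g H₂O ÷ 18.015 g/mol = 0.1521 mol
mass O = 3.49 − (0.9116 + 0.1533) = 2.425 g → mol O = 2.425 ÷ 15.999 = 0.1516 mol
Divide by the smallest (0.07589 mol): C 1.000, H 2.004, O 1.997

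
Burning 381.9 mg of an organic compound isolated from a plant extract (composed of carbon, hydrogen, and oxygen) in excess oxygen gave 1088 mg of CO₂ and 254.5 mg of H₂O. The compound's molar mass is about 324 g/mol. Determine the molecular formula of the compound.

mol C = 1.088 g CO₂ ÷ 44.009 g/mol = 0.024722 mol
mol H = 2 × 0.2545 g H₂O ÷ 18.015 g/mol = 0.028254 mol
mass O = 0.3819 − (0.29694 + 0.028480) = 0.056481 g → mol O = 0.056481 ÷ 15.999 = 0.0035303 mol
Divide by the smallest (0.0035303 mol): C 7.003, H 8.003, O 1.000
Empirical formula: C7H8O
Empirical-formula mass = 108.14 g/mol; 324 ÷ 108.14 ≈ 3, so the molecular formula is C21H24O3.

C21H24O3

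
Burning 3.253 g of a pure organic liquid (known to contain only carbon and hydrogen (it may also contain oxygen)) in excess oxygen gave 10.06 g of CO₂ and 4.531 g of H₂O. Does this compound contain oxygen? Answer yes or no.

mol C = 10.06 g CO₂ ÷ 44.009 g/mol = 0.22859 mol
mol H = 2 × 4.531 g H₂O ÷ 18.015 g/mol = 0.50303 mol
C and H together account for 3.2526 g — essentially the entire 3.253 g sample — so the compound contains no oxygen.

no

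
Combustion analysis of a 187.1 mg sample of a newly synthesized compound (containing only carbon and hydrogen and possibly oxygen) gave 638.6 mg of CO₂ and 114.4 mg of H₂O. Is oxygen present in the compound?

mol C = 0.6386 g CO₂ ÷ 44.009 g/mol = 0.014511 mol
mol H = 2 × 0.1144 g H₂O ÷ 18.015 g/mol = 0.012701 mol
C and H together account for 0.18709 g — essentially the entire 0.1871 g sample — so the compound contains no oxygen.

no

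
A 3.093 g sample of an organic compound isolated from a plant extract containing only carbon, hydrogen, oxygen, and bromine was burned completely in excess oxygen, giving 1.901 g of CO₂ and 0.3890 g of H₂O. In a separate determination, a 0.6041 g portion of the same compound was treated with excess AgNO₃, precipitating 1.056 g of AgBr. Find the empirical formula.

C3H3Br2O

mol C = 1.901 g CO₂ ÷ 44.009 g/mol = 0.043196 mol
mol H = 2 × 0.3890 g H₂O ÷ 18.015 g/mol = 0.043186 mol
From the AgBr data: mol Br per gram of compound = (1.056 ÷ 187.772) ÷ 0.6041 = 0.0093095 mol/g, so in the 3.093 g combustion sample mol Br = 0.028794 mol
mass O = 3.093 − (0.51882 + 0.043532 + 2.3008) = 0.22988 g → mol O = 0.22988 ÷ 15.999 = 0.014368 mol
Divide by the smallest (0.014368 mol): C 3.006, H 3.006, Br 2.004, O 1.000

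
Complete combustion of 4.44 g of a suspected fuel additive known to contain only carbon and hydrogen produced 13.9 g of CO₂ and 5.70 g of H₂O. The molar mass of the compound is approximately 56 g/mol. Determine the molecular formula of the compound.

mol C = 13.9 g CO₂ ÷ 44.009 g/mol = 0.3158 mol
mol H = 2 × 5.70 g H₂O ÷ 18.015 g/mol = 0.6328 mol
Divide by the smallest (0.3158 mol): C 1.000, H 2.004
Empirical formula: CH2
Empirical-formula mass = 14.03 g/mol; 56 ÷ 14.03 ≈ 4, so the molecular formula is C4H8.

C4H8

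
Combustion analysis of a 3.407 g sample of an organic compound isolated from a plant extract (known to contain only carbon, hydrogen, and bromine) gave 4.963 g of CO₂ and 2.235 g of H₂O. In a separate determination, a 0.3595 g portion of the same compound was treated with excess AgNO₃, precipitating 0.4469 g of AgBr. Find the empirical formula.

C5H11Br

mol C = 4.963 g CO₂ ÷ 44.009 g/mol = 0.11277 mol
mol H = 2 × 2.235 g H₂O ÷ 18.015 g/mol = 0.24813 mol
From the AgBr data: mol Br per gram of compound = (0.4469 ÷ 187.772) ÷ 0.3595 = 0.0066203 mol/g, so in the 3.407 g combustion sample mol Br = 0.022556 mol
Divide by the smallest (0.022556 mol): C 5.000, H 11.001, Br 1.000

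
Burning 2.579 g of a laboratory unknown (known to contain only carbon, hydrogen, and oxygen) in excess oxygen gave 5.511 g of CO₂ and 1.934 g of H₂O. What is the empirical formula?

C7H12O3

mol C = 5.511 g CO₂ ÷ 44.009 g/mol = 0.12522 mol
mol H = 2 × 1.934 g H₂O ÷ 18.015 g/mol = 0.21471 mol
mass O = 2.579 − (1.5041 + 0.21643) = 0.85850 g → mol O = 0.85850 ÷ 15.999 = 0.053660 mol
Divide by the smallest (0.053660 mol): C 2.334, H 4.001, O 1.000
Multiplying each by 3 gives whole numbers: C 7.00, H 12.00, O 3.00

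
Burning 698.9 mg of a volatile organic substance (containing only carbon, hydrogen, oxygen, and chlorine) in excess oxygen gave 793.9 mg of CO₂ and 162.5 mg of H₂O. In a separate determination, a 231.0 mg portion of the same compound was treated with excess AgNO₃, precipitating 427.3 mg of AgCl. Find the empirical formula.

mol C = 0.7939 g CO₂ ÷ 44.009 g/mol = 0.018039 mol
mol H = 2 × 0.1625 g H₂O ÷ 18.015 g/mol = 0.018041 mol
From the AgCl data: mol Cl per gram of compound = (0.4273 ÷ 143.318) ÷ 0.2310 = 0.012907 mol/g, so in the 0.6989 g combustion sample mol Cl = 0.0090206 mol
mass O = 0.6989 − (0.21667 + 0.018185 + 0.31978) = 0.14426 g → mol O = 0.14426 ÷ 15.999 = 0.0090170 mol
Divide by the smallest (0.0090170 mol): C 2.001, H 2.001, Cl 1.000, O 1.000

C2H2ClO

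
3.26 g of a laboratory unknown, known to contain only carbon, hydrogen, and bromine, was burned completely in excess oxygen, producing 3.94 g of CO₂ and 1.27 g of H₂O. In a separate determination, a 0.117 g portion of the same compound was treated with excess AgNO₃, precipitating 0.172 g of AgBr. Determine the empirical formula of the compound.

C7H11Br2

mol C = 3.94 g CO₂ ÷ 44.009 g/mol = 0.08953 mol
mol H = 2 × 1.27 g H₂O ÷ 18.015 g/mol = 0.1410 mol
From the AgBr data: mol Br per gram of compound = (0.172 ÷ 187.772) ÷ 0.117 = 0.007829 mol/g, so in the 3.26 g combustion sample mol Br = 0.02552 mol
Divide by the smallest (0.02552 mol): C 3.508, H 5.524, Br 1.000
Multiplying each by 2 gives whole numbers: C 7.02, H 11.05, Br 2.00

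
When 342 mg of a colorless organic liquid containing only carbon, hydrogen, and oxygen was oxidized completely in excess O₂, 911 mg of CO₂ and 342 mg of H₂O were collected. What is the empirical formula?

mol C = 0.911 g CO₂ ÷ 44.009 g/mol = 0.02070 mol
mol H = 2 × 0.342 g H₂O ÷ 18.015 g/mol = 0.03797 mol
mass O = 0.342 − (0.2486 + 0.03827) = 0.05510 g → mol O = 0.05510 ÷ 15.999 = 0.003444 mol
Divide by the smallest (0.003444 mol): C 6.011, H 11.025, O 1.000

C6H11O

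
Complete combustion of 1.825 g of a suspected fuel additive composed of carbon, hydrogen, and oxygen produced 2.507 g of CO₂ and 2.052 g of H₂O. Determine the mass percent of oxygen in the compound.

49.93%

mol C = 2.507 g CO₂ ÷ 44.009 g/mol = 0.056966 mol
mol H = 2 × 2.052 g H₂O ÷ 18.015 g/mol = 0.22781 mol
mass O = 1.825 − (0.68421 + 0.22963) = 0.91115 g → mol O = 0.91115 ÷ 15.999 = 0.056951 mol
mass % O = 0.91115 g ÷ 1.825 g × 100%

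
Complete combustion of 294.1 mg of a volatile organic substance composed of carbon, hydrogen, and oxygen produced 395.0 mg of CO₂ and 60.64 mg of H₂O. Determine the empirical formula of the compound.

C4H3O5

mol C = 0.3950 g CO₂ ÷ 44.009 g/mol = 0.0089754 mol
mol H = 2 × 0.06064 g H₂O ÷ 18.015 g/mol = 0.0067322 mol
mass O = 0.2941 − (0.10780 + 0.0067860) = 0.17951 g → mol O = 0.17951 ÷ 15.999 = 0.011220 mol
Divide by the smallest (0.0067322 mol): C 1.333, H 1.000, O 1.667
Multiplying each by 3 gives whole numbers: C 4.00, H 3.00, O 5.00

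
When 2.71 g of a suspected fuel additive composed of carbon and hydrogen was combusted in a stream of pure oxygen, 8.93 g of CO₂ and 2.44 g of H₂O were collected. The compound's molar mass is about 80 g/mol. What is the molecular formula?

C6H8

mol C = 8.93 g CO₂ ÷ 44.009 g/mol = 0.2029 mol
mol H = 2 × 2.44 g H₂O ÷ 18.015 g/mol = 0.2709 mol
Divide by the smallest (0.2029 mol): C 1.000, H 1.335
Multiplying each by 3 gives whole numbers: C 3.00, H 4.00
Empirical formula: C3H4
Empirical-formula mass = 40.06 g/mol; 80 ÷ 40.06 ≈ 2, so the molecular formula is C6H8.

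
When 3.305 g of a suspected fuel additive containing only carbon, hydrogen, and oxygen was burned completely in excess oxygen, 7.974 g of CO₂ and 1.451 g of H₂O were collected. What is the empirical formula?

mol C = 7.974 g CO₂ ÷ 44.009 g/mol = 0.18119 mol
mol H = 2 × 1.451 g H₂O ÷ 18.015 g/mol = 0.16109 mol
mass O = 3.305 − (2.1763 + 0.16238) = 0.96635 g → mol O = 0.96635 ÷ 15.999 = 0.060401 mol
Divide by the smallest (0.060401 mol): C 3.000, H 2.667, O 1.000
Multiplying each by 3 gives whole numbers: C 9.00, H 8.00, O 3.00

C9H8O3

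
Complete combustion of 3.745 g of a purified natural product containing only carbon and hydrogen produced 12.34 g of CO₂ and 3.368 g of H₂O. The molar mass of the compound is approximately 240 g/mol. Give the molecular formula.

mol C = 12.34 g CO₂ ÷ 44.009 g/mol = 0.28040 mol
mol H = 2 × 3.368 g H₂O ÷ 18.015 g/mol = 0.37391 mol
Divide by the smallest (0.28040 mol): C 1.000, H 1.334
Multiplying each by 3 gives whole numbers: C 3.00, H 4.00
Empirical formula: C3H4
Empirical-formula mass = 40.06 g/mol; 240 ÷ 40.06 ≈ 6, so the molecular formula is C18H24.

C18H24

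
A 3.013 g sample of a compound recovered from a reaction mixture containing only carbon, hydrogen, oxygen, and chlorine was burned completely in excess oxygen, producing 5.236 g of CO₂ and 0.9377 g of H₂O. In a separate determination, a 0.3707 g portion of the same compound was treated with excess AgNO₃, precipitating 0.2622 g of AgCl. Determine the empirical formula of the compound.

mol C = 5.236 g CO₂ ÷ 44.009 g/mol = 0.11898 mol
mol H = 2 × 0.9377 g H₂O ÷ 18.015 g/mol = 0.10410 mol
From the AgCl data: mol Cl per gram of compound = (0.2622 ÷ 143.318) ÷ 0.3707 = 0.0049353 mol/g, so in the 3.013 g combustion sample mol Cl = 0.014870 mol
mass O = 3.013 − (1.4290 + 0.10493 + 0.52714) = 0.95191 g → mol O = 0.95191 ÷ 15.999 = 0.059498 mol
Divide by the smallest (0.014870 mol): C 8.001, H 7.001, Cl 1.000, O 4.001

C8H7ClO4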